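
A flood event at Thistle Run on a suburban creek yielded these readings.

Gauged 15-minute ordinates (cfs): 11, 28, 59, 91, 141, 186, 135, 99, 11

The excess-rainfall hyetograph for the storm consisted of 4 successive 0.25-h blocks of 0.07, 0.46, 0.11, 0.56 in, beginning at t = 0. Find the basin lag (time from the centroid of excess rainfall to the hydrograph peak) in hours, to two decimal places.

t_L ≈ 0.63 h

Centroid of excess rainfall: t_c = Σ P_i·t̄_i / ΣP_i = 0.6167 h (block centres at 0.125, 0.375, 0.625, 0.875 h).
Hydrograph peak occurs at t = 1.25 h, so basin lag t_L = 1.25 − 0.6167 = 0.63 h.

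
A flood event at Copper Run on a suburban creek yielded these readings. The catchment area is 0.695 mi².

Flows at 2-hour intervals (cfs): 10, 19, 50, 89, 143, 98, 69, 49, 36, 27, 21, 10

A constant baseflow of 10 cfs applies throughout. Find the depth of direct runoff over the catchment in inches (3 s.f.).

d ≈ 2.23 in

Direct runoff: 0.0, 9.0, 40.0, 79.0, 133.0, 88.0, 59.0, 39.0, 26.0, 17.0, 11.0, 0.0 cfs; ΣQ_DR = 501.0 cfs.
V = ΣQ_DR · Δt = 501.0 × 7200 s = 3.607 × 10^6 ft³.
Over A = 0.695 mi², depth = V / A = 2.23 in.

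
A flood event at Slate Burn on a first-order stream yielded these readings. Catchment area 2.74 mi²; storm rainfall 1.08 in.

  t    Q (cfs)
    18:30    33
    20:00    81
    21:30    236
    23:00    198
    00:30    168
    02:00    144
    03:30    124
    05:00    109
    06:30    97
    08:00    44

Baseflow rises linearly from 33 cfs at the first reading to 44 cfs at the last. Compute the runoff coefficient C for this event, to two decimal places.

ΣQ_DR = 849.0 cfs; V = ΣQ_DR·Δt = 4.585 × 10^6 ft³.
Runoff depth d = V / A = 0.7202 in.
C = d / P = 0.7202 / 1.08 = 0.67.

C ≈ 0.67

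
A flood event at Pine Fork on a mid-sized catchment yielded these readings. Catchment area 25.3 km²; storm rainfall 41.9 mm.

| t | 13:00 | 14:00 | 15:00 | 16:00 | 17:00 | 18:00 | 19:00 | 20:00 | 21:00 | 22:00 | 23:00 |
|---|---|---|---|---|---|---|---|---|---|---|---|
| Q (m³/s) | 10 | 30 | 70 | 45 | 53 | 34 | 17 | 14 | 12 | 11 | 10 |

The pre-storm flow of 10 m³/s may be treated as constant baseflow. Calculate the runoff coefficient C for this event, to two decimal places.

C ≈ 0.67

ΣQ_DR = 196.0 m³/s; V = ΣQ_DR·Δt = 7.056 × 10^5 m³.
Runoff depth d = V / A = 27.89 mm.
C = d / P = 27.89 / 41.9 = 0.67.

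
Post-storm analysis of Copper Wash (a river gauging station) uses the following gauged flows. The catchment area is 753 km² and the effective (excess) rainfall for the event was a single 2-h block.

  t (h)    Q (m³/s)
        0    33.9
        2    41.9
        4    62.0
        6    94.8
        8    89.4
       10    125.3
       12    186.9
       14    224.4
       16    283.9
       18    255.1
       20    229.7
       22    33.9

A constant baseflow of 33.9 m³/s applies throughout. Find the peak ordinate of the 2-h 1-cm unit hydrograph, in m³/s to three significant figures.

U_p ≈ 208 m³/s

Direct runoff: 0.0, 8.0, 28.1, 60.9, 55.5, 91.4, 153.0, 190.5, 250.0, 221.2, 195.8, 0.0 m³/s; ΣQ_DR = 1254 m³/s, peak = 250.0 m³/s.
Runoff depth d = ΣQ_DR·Δt / A = 1254 × 7200 / (753 km²) = 11.99 mm.
The 1-cm UH is the DRH scaled by (10 mm)/d, so U_p = 250.0 × 10/11.99 = 208 m³/s.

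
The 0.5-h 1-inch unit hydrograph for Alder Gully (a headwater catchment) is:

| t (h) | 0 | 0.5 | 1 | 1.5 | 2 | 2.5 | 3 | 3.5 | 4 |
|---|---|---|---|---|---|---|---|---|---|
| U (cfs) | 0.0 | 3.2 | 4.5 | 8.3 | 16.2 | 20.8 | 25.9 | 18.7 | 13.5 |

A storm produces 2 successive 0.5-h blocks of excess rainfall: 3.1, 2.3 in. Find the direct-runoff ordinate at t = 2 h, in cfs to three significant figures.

By discrete convolution, Q_j = Σ (P_i / 1 in) · U_{j−i}.
At t = 2 h (j=4): Q = (3.1/1)·16.2 + (2.3/1)·8.3 = 69.3 cfs.

Q ≈ 69.3 cfs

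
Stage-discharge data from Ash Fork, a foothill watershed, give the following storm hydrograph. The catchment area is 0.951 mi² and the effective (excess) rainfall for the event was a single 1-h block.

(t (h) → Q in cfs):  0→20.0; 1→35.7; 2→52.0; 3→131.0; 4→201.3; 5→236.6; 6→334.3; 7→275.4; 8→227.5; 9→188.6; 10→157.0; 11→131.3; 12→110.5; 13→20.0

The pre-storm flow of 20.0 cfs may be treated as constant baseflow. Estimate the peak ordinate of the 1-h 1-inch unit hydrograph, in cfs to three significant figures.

U_p ≈ 105 cfs

Direct runoff: 0.0, 15.7, 32.0, 111.0, 181.3, 216.6, 314.3, 255.4, 207.5, 168.6, 137.0, 111.3, 90.5, 0.0 cfs; ΣQ_DR = 1841 cfs, peak = 314.3 cfs.
Runoff depth d = ΣQ_DR·Δt / A = 1841 × 3600 / (0.951 mi²) = 3.000 in.
The 1-inch UH is the DRH scaled by (1 in)/d, so U_p = 314.3 × 1/3.000 = 105 cfs.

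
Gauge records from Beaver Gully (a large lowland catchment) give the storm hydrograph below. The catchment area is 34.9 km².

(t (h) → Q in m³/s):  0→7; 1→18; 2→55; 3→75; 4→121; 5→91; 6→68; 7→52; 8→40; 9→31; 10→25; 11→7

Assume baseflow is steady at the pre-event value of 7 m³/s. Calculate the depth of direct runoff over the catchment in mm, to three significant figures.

d ≈ 52.2 mm

Direct runoff: 0.0, 11.0, 48.0, 68.0, 114.0, 84.0, 61.0, 45.0, 33.0, 24.0, 18.0, 0.0 m³/s; ΣQ_DR = 506.0 m³/s.
V = ΣQ_DR · Δt = 506.0 × 3600 s = 1.822 × 10^6 m³.
Over A = 34.9 km², depth = V / A = 52.2 mm.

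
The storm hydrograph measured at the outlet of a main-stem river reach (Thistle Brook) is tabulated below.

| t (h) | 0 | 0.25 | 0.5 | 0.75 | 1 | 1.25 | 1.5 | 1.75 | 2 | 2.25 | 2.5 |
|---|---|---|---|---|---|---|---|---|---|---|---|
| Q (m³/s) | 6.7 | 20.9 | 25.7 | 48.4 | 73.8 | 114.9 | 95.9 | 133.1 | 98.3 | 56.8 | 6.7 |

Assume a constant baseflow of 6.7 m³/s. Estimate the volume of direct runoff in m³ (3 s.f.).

Direct-runoff ordinates (Q − Q_b): 0.0, 14.2, 19.0, 41.7, 67.1, 108.2, 89.2, 126.4, 91.6, 50.1, 0.0 m³/s.
ΣQ_DR = 607.5 m³/s.
With Δt = 0.25 h = 900 s, V = ΣQ_DR · Δt = 607.5 × 900 = 5.47 × 10^5 m³.

V ≈ 5.47 × 10^5 m³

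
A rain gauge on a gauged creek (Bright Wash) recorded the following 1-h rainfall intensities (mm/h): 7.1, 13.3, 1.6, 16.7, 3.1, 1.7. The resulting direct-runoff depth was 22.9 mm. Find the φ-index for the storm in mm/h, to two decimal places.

Only the 3 blocks with intensity above φ contribute runoff: 7.1, 13.3, 16.7 mm/h.
Σ(I−φ)·Δt = d  ⇒  (7.1+13.3+16.7 − 3φ)·1 = 22.9
φ = (37.10 − 22.9/1) / 3 = 4.73 mm/h.

φ ≈ 4.73 mm/h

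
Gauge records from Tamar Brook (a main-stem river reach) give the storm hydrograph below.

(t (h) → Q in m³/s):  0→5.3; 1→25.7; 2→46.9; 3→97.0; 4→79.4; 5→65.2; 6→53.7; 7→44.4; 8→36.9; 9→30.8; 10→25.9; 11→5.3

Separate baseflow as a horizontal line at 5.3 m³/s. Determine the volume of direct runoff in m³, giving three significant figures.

V ≈ 1.63 × 10^6 m³

Direct-runoff ordinates (Q − Q_b): 0.0, 20.4, 41.6, 91.7, 74.1, 59.9, 48.4, 39.1, 31.6, 25.5, 20.6, 0.0 m³/s.
ΣQ_DR = 452.9 m³/s.
With Δt = 1 h = 3600 s, V = ΣQ_DR · Δt = 452.9 × 3600 = 1.63 × 10^6 m³.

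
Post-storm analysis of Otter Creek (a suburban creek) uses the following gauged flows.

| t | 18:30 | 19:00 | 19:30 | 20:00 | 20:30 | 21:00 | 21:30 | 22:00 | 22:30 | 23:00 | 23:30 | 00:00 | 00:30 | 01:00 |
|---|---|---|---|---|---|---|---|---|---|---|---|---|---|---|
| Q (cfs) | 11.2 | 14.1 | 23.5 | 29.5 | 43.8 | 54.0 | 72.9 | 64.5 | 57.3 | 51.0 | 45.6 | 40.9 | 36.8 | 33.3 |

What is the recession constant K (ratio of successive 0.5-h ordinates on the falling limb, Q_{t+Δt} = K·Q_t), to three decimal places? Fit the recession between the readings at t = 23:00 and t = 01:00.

Using the recession-limb readings at t = 23:00 and t = 01:00: Q falls from 51.0 to 33.3 cfs over 4 intervals.
K = (Q₂/Q₁)^(1/4) = (33.3/51.0)^(1/4) = 0.899.

K ≈ 0.899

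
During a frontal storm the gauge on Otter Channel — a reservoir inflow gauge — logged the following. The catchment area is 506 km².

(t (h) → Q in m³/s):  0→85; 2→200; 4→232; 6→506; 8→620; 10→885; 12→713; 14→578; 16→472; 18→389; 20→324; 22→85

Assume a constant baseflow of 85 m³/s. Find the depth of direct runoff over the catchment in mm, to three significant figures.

Direct runoff: 0.0, 115.0, 147.0, 421.0, 535.0, 800.0, 628.0, 493.0, 387.0, 304.0, 239.0, 0.0 m³/s; ΣQ_DR = 4069 m³/s.
V = ΣQ_DR · Δt = 4069 × 7200 s = 2.930 × 10^7 m³.
Over A = 506 km², depth = V / A = 57.9 mm.

d ≈ 57.9 mm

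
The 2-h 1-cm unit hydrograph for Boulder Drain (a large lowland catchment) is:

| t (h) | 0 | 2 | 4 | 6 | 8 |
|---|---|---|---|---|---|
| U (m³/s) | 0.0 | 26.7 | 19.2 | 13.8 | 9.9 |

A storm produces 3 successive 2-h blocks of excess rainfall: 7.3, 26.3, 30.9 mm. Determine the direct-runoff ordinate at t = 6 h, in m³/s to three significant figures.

By discrete convolution, Q_j = Σ (P_i / 10 mm) · U_{j−i}.
At t = 6 h (j=3): Q = (7.3/10)·13.8 + (26.3/10)·19.2 + (30.9/10)·26.7 = 143 m³/s.

Q ≈ 143 m³/s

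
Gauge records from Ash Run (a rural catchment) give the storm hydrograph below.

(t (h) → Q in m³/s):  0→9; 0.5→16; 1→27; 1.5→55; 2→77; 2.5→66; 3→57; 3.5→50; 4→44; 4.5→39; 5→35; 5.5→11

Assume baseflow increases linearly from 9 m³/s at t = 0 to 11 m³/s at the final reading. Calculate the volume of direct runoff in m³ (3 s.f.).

Direct-runoff ordinates (Q − Q_b): 0.00, 6.82, 17.64, 45.45, 67.27, 56.09, 46.91, 39.73, 33.55, 28.36, 24.18, 0.00 m³/s.
ΣQ_DR = 366.0 m³/s.
With Δt = 0.5 h = 1800 s, V = ΣQ_DR · Δt = 366.0 × 1800 = 6.59 × 10^5 m³.

V ≈ 6.59 × 10^5 m³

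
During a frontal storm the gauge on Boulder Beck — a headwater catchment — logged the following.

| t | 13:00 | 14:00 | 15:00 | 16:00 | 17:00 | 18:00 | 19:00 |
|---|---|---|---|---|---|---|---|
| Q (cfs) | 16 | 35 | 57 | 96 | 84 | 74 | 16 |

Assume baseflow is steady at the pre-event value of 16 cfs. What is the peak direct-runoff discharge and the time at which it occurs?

Subtracting baseflow gives direct-runoff ordinates: 0.0, 19.0, 41.0, 80.0, 68.0, 58.0, 0.0 cfs.
The maximum is 80.0 cfs, occurring at the reading for t = 16:00.

Q_p = 80.0 cfs at t = 16:00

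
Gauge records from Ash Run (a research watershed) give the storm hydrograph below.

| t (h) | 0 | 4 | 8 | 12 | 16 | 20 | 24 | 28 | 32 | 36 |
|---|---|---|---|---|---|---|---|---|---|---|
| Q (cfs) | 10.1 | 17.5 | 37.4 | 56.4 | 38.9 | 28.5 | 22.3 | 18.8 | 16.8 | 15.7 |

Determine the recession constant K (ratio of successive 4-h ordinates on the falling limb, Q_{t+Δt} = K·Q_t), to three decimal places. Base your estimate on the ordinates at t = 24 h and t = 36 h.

K ≈ 0.890

Using the recession-limb readings at t = 24 h and t = 36 h: Q falls from 22.3 to 15.7 cfs over 3 intervals.
K = (Q₂/Q₁)^(1/3) = (15.7/22.3)^(1/3) = 0.890.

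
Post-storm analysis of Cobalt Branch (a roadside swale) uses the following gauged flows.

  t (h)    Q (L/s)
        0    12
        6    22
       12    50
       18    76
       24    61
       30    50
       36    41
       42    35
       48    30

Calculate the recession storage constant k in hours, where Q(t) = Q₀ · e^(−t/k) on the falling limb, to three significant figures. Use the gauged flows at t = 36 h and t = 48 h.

On the falling limb, Q drops from 41 to 30 L/s between t = 36 h and t = 48 h (Δt = 12 h).
k = −Δt / ln(Q₂/Q₁) = −12 / ln(30/41) = 38.4 h.

k ≈ 38.4 h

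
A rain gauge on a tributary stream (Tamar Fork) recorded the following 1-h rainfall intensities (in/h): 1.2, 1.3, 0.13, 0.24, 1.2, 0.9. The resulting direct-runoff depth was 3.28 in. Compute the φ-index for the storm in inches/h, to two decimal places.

Only the 4 blocks with intensity above φ contribute runoff: 1.2, 1.3, 1.2, 0.9 in/h.
Σ(I−φ)·Δt = d  ⇒  (1.2+1.3+1.2+0.9 − 4φ)·1 = 3.28
φ = (4.600 − 3.28/1) / 4 = 0.33 in/h.

φ ≈ 0.33 in/h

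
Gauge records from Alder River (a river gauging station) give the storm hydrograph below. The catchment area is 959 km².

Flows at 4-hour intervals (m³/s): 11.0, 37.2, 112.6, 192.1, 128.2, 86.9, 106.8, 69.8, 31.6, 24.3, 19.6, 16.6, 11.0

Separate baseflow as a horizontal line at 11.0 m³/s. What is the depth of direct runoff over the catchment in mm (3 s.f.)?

Direct runoff: 0.0, 26.2, 101.6, 181.1, 117.2, 75.9, 95.8, 58.8, 20.6, 13.3, 8.6, 5.6, 0.0 m³/s; ΣQ_DR = 704.7 m³/s.
V = ΣQ_DR · Δt = 704.7 × 14400 s = 1.015 × 10^7 m³.
Over A = 959 km², depth = V / A = 10.6 mm.

d ≈ 10.6 mm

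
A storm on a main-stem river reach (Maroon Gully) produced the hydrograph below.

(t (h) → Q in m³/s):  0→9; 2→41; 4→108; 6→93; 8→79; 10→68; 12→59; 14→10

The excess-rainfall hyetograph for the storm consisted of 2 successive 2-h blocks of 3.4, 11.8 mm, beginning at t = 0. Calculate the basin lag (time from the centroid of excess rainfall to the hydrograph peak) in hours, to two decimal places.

t_L ≈ 1.45 h

Centroid of excess rainfall: t_c = Σ P_i·t̄_i / ΣP_i = 2.5526 h (block centres at 1, 3 h).
Hydrograph peak occurs at t = 4 h, so basin lag t_L = 4 − 2.5526 = 1.45 h.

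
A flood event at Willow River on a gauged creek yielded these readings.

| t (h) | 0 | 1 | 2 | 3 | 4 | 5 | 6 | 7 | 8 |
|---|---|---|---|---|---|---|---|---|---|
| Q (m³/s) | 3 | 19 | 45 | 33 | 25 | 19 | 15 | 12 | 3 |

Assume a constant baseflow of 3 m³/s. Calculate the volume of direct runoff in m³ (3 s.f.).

Direct-runoff ordinates (Q − Q_b): 0.0, 16.0, 42.0, 30.0, 22.0, 16.0, 12.0, 9.0, 0.0 m³/s.
ΣQ_DR = 147.0 m³/s.
With Δt = 1 h = 3600 s, V = ΣQ_DR · Δt = 147.0 × 3600 = 5.29 × 10^5 m³.

V ≈ 5.29 × 10^5 m³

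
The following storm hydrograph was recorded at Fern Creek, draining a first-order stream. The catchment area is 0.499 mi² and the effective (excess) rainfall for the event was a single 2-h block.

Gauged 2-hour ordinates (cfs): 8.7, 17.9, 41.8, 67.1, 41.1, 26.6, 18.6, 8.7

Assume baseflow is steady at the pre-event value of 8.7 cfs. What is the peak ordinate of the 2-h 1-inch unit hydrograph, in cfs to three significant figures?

Direct runoff: 0.0, 9.2, 33.1, 58.4, 32.4, 17.9, 9.9, 0.0 cfs; ΣQ_DR = 160.9 cfs, peak = 58.4 cfs.
Runoff depth d = ΣQ_DR·Δt / A = 160.9 × 7200 / (0.499 mi²) = 0.9993 in.
The 1-inch UH is the DRH scaled by (1 in)/d, so U_p = 58.4 × 1/0.9993 = 58.4 cfs.

U_p ≈ 58.4 cfs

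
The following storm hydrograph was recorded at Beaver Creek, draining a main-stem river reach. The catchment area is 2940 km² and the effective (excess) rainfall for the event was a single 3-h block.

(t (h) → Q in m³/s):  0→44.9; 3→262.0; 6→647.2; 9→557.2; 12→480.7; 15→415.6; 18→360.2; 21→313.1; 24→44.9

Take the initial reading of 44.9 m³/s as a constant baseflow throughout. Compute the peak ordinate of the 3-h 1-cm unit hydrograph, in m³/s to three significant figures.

Direct runoff: 0.0, 217.1, 602.3, 512.3, 435.8, 370.7, 315.3, 268.2, 0.0 m³/s; ΣQ_DR = 2722 m³/s, peak = 602.3 m³/s.
Runoff depth d = ΣQ_DR·Δt / A = 2722 × 10800 / (2940 km²) = 9.998 mm.
The 1-cm UH is the DRH scaled by (10 mm)/d, so U_p = 602.3 × 10/9.998 = 602 m³/s.

U_p ≈ 602 m³/s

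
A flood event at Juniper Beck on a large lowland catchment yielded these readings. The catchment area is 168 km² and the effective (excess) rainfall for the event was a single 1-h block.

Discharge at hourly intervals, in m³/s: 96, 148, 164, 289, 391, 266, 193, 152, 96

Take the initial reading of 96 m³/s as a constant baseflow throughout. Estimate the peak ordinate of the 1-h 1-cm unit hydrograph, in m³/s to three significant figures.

U_p ≈ 148 m³/s

Direct runoff: 0.0, 52.0, 68.0, 193.0, 295.0, 170.0, 97.0, 56.0, 0.0 m³/s; ΣQ_DR = 931.0 m³/s, peak = 295.0 m³/s.
Runoff depth d = ΣQ_DR·Δt / A = 931.0 × 3600 / (168 km²) = 19.95 mm.
The 1-cm UH is the DRH scaled by (10 mm)/d, so U_p = 295.0 × 10/19.95 = 148 m³/s.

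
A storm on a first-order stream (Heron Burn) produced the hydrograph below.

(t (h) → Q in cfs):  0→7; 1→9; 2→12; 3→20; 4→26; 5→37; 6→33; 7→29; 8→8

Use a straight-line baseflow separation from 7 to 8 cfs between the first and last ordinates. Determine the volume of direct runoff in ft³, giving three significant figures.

V ≈ 4.09 × 10^5 ft³

Direct-runoff ordinates (Q − Q_b): 0.00, 1.88, 4.75, 12.62, 18.50, 29.38, 25.25, 21.12, 0.00 cfs.
ΣQ_DR = 113.5 cfs.
With Δt = 1 h = 3600 s, V = ΣQ_DR · Δt = 113.5 × 3600 = 4.09 × 10^5 ft³.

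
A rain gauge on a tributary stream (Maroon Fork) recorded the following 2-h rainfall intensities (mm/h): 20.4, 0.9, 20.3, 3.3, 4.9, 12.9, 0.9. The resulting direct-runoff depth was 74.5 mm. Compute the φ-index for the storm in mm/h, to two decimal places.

Only the 3 blocks with intensity above φ contribute runoff: 20.4, 20.3, 12.9 mm/h.
Σ(I−φ)·Δt = d  ⇒  (20.4+20.3+12.9 − 3φ)·2 = 74.5
φ = (53.60 − 74.5/2) / 3 = 5.45 mm/h.

φ ≈ 5.45 mm/h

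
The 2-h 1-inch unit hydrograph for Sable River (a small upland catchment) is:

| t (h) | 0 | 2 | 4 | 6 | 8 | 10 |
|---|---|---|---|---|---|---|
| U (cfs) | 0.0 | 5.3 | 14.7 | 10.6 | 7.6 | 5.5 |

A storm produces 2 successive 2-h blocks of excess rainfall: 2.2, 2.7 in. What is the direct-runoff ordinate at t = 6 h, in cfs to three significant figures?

Q ≈ 63.0 cfs

By discrete convolution, Q_j = Σ (P_i / 1 in) · U_{j−i}.
At t = 6 h (j=3): Q = (2.2/1)·10.6 + (2.7/1)·14.7 = 63.0 cfs.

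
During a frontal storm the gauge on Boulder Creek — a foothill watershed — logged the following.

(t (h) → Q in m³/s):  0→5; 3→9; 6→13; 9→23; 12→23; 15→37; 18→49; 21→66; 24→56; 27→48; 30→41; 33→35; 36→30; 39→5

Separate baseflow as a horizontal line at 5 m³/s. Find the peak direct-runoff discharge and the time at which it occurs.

Subtracting baseflow gives direct-runoff ordinates: 0.0, 4.0, 8.0, 18.0, 18.0, 32.0, 44.0, 61.0, 51.0, 43.0, 36.0, 30.0, 25.0, 0.0 m³/s.
The maximum is 61.0 m³/s, occurring at the reading for t = 21 h.

Q_p = 61.0 m³/s at t = 21 h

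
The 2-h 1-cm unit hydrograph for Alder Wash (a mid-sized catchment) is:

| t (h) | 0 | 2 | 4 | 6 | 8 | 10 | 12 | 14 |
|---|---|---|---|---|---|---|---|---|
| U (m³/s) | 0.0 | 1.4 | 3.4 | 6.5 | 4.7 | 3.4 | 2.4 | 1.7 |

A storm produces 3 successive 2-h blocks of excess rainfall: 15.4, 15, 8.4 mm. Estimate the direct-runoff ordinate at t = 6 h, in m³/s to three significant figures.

Q ≈ 16.3 m³/s

By discrete convolution, Q_j = Σ (P_i / 10 mm) · U_{j−i}.
At t = 6 h (j=3): Q = (15.4/10)·6.5 + (15/10)·3.4 + (8.4/10)·1.4 = 16.3 m³/s.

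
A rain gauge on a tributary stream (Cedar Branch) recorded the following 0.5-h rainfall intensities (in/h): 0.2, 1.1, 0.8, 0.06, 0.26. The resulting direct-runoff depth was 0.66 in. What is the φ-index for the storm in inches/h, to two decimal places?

Only the 2 blocks with intensity above φ contribute runoff: 1.1, 0.8 in/h.
Σ(I−φ)·Δt = d  ⇒  (1.1+0.8 − 2φ)·0.5 = 0.66
φ = (1.900 − 0.66/0.5) / 2 = 0.29 in/h.

φ ≈ 0.29 in/h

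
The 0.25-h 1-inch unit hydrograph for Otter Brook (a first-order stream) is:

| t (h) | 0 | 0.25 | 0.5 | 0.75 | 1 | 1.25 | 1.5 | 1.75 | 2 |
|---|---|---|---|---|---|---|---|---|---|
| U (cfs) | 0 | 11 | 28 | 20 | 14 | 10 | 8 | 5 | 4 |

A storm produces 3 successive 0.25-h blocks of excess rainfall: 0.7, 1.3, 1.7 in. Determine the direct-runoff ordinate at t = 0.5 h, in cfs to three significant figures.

By discrete convolution, Q_j = Σ (P_i / 1 in) · U_{j−i}.
At t = 0.5 h (j=2): Q = (0.7/1)·28 + (1.3/1)·11 + (1.7/1)·0 = 33.9 cfs.

Q ≈ 33.9 cfs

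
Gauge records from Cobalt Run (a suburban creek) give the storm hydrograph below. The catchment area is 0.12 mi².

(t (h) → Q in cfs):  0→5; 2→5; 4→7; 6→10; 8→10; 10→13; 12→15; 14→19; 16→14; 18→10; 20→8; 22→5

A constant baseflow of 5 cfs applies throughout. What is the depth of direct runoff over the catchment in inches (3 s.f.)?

d ≈ 1.58 in

Direct runoff: 0.0, 0.0, 2.0, 5.0, 5.0, 8.0, 10.0, 14.0, 9.0, 5.0, 3.0, 0.0 cfs; ΣQ_DR = 61.00 cfs.
V = ΣQ_DR · Δt = 61.00 × 7200 s = 4.392 × 10^5 ft³.
Over A = 0.12 mi², depth = V / A = 1.58 in.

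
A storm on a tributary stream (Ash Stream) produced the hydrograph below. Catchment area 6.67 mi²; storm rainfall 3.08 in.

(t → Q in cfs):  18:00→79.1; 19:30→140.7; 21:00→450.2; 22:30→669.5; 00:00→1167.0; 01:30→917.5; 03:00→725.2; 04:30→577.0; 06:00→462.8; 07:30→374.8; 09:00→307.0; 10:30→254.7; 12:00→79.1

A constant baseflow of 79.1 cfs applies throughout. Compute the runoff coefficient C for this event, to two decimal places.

ΣQ_DR = 5176 cfs; V = ΣQ_DR·Δt = 2.795 × 10^7 ft³.
Runoff depth d = V / A = 1.804 in.
C = d / P = 1.804 / 3.08 = 0.59.

C ≈ 0.59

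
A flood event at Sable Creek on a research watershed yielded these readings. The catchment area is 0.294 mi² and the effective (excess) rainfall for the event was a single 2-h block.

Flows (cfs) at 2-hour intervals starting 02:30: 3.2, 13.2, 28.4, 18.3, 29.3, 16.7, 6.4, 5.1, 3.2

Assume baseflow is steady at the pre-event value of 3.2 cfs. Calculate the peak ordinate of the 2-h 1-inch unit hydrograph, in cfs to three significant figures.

Direct runoff: 0.0, 10.0, 25.2, 15.1, 26.1, 13.5, 3.2, 1.9, 0.0 cfs; ΣQ_DR = 95.00 cfs, peak = 26.1 cfs.
Runoff depth d = ΣQ_DR·Δt / A = 95.00 × 7200 / (0.294 mi²) = 1.001 in.
The 1-inch UH is the DRH scaled by (1 in)/d, so U_p = 26.1 × 1/1.001 = 26.1 cfs.

U_p ≈ 26.1 cfs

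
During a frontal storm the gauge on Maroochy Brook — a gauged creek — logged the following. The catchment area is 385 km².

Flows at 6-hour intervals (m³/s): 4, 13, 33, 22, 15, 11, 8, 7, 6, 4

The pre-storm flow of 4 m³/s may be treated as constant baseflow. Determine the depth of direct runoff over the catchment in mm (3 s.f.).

d ≈ 4.66 mm

Direct runoff: 0.0, 9.0, 29.0, 18.0, 11.0, 7.0, 4.0, 3.0, 2.0, 0.0 m³/s; ΣQ_DR = 83.00 m³/s.
V = ΣQ_DR · Δt = 83.00 × 21600 s = 1.793 × 10^6 m³.
Over A = 385 km², depth = V / A = 4.66 mm.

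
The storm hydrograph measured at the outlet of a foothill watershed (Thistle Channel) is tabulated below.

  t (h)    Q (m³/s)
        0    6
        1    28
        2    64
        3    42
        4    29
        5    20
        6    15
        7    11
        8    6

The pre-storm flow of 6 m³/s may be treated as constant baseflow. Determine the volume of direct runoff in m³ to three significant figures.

V ≈ 6.01 × 10^5 m³

Direct-runoff ordinates (Q − Q_b): 0.0, 22.0, 58.0, 36.0, 23.0, 14.0, 9.0, 5.0, 0.0 m³/s.
ΣQ_DR = 167.0 m³/s.
With Δt = 1 h = 3600 s, V = ΣQ_DR · Δt = 167.0 × 3600 = 6.01 × 10^5 m³.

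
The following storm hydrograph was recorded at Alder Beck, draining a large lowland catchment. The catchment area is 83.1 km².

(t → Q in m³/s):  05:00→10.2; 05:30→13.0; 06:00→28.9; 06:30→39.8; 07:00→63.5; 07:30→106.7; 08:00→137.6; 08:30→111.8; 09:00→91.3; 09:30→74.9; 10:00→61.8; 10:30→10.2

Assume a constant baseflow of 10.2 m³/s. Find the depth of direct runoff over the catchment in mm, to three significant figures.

Direct runoff: 0.0, 2.8, 18.7, 29.6, 53.3, 96.5, 127.4, 101.6, 81.1, 64.7, 51.6, 0.0 m³/s; ΣQ_DR = 627.3 m³/s.
V = ΣQ_DR · Δt = 627.3 × 1800 s = 1.129 × 10^6 m³.
Over A = 83.1 km², depth = V / A = 13.6 mm.

d ≈ 13.6 mm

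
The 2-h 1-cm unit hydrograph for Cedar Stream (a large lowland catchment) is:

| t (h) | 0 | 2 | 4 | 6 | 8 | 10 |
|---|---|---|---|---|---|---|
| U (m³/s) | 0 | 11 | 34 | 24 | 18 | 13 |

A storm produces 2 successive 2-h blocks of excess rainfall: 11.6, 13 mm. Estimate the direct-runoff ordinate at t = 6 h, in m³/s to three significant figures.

By discrete convolution, Q_j = Σ (P_i / 10 mm) · U_{j−i}.
At t = 6 h (j=3): Q = (11.6/10)·24 + (13/10)·34 = 72.0 m³/s.

Q ≈ 72.0 m³/s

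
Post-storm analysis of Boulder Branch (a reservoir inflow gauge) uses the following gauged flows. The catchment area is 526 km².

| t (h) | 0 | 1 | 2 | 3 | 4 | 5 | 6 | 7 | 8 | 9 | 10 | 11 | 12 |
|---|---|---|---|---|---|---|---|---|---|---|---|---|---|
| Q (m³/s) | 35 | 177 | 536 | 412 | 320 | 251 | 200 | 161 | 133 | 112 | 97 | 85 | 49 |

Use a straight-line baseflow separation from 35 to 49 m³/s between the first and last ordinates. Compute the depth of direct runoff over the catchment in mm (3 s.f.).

d ≈ 13.8 mm

Direct runoff: 0.00, 140.83, 498.67, 373.50, 280.33, 210.17, 158.00, 117.83, 88.67, 66.50, 50.33, 37.17, 0.00 m³/s; ΣQ_DR = 2022 m³/s.
V = ΣQ_DR · Δt = 2022 × 3600 s = 7.279 × 10^6 m³.
Over A = 526 km², depth = V / A = 13.8 mm.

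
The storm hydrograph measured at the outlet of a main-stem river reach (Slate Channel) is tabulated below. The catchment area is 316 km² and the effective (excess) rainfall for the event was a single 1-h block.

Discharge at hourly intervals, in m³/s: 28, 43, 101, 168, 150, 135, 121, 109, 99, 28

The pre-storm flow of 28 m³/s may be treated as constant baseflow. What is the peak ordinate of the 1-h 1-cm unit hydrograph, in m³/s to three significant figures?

Direct runoff: 0.0, 15.0, 73.0, 140.0, 122.0, 107.0, 93.0, 81.0, 71.0, 0.0 m³/s; ΣQ_DR = 702.0 m³/s, peak = 140.0 m³/s.
Runoff depth d = ΣQ_DR·Δt / A = 702.0 × 3600 / (316 km²) = 7.997 mm.
The 1-cm UH is the DRH scaled by (10 mm)/d, so U_p = 140.0 × 10/7.997 = 175 m³/s.

U_p ≈ 175 m³/s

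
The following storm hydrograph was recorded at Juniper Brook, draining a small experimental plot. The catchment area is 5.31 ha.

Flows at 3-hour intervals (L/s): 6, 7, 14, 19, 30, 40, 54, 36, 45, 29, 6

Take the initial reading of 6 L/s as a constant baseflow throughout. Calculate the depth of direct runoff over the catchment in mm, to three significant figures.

Direct runoff: 0.0, 1.0, 8.0, 13.0, 24.0, 34.0, 48.0, 30.0, 39.0, 23.0, 0.0 L/s; ΣQ_DR = 220.0 L/s.
V = ΣQ_DR · Δt = 220.0 × 10800 s = 2.376 × 10^6 L.
Over A = 5.31 ha, depth = V / A = 44.7 mm.

d ≈ 44.7 mm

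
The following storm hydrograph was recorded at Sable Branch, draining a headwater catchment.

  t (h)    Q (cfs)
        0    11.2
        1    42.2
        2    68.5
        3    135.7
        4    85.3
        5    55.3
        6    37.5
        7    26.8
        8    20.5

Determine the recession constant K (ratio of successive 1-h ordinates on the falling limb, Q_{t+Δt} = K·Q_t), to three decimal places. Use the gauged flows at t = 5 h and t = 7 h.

Using the recession-limb readings at t = 5 h and t = 7 h: Q falls from 55.3 to 26.8 cfs over 2 intervals.
K = (Q₂/Q₁)^(1/2) = (26.8/55.3)^(1/2) = 0.696.

K ≈ 0.696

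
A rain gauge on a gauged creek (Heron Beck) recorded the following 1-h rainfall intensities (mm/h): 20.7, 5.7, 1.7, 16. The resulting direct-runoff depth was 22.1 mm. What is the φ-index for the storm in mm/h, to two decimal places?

φ ≈ 7.30 mm/h

Only the 2 blocks with intensity above φ contribute runoff: 20.7, 16 mm/h.
Σ(I−φ)·Δt = d  ⇒  (20.7+16 − 2φ)·1 = 22.1
φ = (36.70 − 22.1/1) / 2 = 7.30 mm/h.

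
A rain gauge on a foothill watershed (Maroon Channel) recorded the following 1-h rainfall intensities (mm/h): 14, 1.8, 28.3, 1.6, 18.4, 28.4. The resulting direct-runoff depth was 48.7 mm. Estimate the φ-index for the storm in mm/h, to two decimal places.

Only the 4 blocks with intensity above φ contribute runoff: 14, 28.3, 18.4, 28.4 mm/h.
Σ(I−φ)·Δt = d  ⇒  (14+28.3+18.4+28.4 − 4φ)·1 = 48.7
φ = (89.10 − 48.7/1) / 4 = 10.10 mm/h.

φ ≈ 10.10 mm/h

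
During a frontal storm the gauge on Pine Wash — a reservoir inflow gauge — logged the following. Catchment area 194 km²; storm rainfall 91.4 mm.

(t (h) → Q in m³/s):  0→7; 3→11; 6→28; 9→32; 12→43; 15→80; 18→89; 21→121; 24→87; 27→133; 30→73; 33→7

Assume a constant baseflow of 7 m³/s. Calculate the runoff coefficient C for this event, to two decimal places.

C ≈ 0.38

ΣQ_DR = 627.0 m³/s; V = ΣQ_DR·Δt = 6.772 × 10^6 m³.
Runoff depth d = V / A = 34.91 mm.
C = d / P = 34.91 / 91.4 = 0.38.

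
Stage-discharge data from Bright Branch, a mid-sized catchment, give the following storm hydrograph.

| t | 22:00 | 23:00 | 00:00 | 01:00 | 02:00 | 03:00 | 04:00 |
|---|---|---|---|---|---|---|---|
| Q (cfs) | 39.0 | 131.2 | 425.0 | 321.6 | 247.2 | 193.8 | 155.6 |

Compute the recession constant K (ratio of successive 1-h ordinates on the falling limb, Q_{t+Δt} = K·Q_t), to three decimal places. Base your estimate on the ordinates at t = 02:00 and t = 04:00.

Using the recession-limb readings at t = 02:00 and t = 04:00: Q falls from 247.2 to 155.6 cfs over 2 intervals.
K = (Q₂/Q₁)^(1/2) = (155.6/247.2)^(1/2) = 0.793.

K ≈ 0.793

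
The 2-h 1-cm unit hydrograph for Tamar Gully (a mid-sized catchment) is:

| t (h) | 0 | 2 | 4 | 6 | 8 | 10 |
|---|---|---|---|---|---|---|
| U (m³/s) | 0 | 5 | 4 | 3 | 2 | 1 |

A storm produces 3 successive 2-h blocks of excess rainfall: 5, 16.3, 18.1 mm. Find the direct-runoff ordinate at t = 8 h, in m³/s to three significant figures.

Q ≈ 13.1 m³/s

By discrete convolution, Q_j = Σ (P_i / 10 mm) · U_{j−i}.
At t = 8 h (j=4): Q = (5/10)·2 + (16.3/10)·3 + (18.1/10)·4 = 13.1 m³/s.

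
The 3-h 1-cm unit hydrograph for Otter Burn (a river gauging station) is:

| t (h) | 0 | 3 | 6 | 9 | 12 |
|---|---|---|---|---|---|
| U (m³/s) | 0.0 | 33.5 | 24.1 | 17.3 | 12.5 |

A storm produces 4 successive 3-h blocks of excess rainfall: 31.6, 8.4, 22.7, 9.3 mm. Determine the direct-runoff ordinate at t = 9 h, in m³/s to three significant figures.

Q ≈ 151 m³/s

By discrete convolution, Q_j = Σ (P_i / 10 mm) · U_{j−i}.
At t = 9 h (j=3): Q = (31.6/10)·17.3 + (8.4/10)·24.1 + (22.7/10)·33.5 + (9.3/10)·0.0 = 151 m³/s.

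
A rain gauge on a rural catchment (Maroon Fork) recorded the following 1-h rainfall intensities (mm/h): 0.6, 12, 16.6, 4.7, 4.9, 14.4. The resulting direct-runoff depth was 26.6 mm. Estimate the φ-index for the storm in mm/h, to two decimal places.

φ ≈ 5.47 mm/h

Only the 3 blocks with intensity above φ contribute runoff: 12, 16.6, 14.4 mm/h.
Σ(I−φ)·Δt = d  ⇒  (12+16.6+14.4 − 3φ)·1 = 26.6
φ = (43.00 − 26.6/1) / 3 = 5.47 mm/h.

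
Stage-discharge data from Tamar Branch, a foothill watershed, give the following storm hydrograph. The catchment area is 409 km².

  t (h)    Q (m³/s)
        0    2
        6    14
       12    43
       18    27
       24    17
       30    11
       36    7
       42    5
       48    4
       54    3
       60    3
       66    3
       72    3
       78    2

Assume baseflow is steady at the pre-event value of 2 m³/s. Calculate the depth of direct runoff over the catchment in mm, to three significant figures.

d ≈ 6.13 mm

Direct runoff: 0.0, 12.0, 41.0, 25.0, 15.0, 9.0, 5.0, 3.0, 2.0, 1.0, 1.0, 1.0, 1.0, 0.0 m³/s; ΣQ_DR = 116.0 m³/s.
V = ΣQ_DR · Δt = 116.0 × 21600 s = 2.506 × 10^6 m³.
Over A = 409 km², depth = V / A = 6.13 mm.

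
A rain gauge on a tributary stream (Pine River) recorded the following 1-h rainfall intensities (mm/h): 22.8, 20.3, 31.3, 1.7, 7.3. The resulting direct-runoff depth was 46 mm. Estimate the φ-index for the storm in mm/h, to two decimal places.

Only the 3 blocks with intensity above φ contribute runoff: 22.8, 20.3, 31.3 mm/h.
Σ(I−φ)·Δt = d  ⇒  (22.8+20.3+31.3 − 3φ)·1 = 46
φ = (74.40 − 46/1) / 3 = 9.47 mm/h.

φ ≈ 9.47 mm/h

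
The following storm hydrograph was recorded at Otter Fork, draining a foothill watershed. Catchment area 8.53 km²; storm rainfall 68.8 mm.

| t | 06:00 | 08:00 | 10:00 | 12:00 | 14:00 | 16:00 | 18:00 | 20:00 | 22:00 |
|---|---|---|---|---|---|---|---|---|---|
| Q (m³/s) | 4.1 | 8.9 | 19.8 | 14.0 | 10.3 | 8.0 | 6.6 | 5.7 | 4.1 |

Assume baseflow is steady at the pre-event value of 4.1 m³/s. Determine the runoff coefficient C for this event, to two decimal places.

ΣQ_DR = 44.60 m³/s; V = ΣQ_DR·Δt = 3.211 × 10^5 m³.
Runoff depth d = V / A = 37.65 mm.
C = d / P = 37.65 / 68.8 = 0.55.

C ≈ 0.55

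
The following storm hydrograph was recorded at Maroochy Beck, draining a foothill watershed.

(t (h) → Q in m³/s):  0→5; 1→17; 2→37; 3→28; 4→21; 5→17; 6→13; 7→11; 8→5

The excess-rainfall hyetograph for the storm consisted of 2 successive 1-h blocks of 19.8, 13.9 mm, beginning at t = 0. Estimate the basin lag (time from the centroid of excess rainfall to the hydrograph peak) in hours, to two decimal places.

Centroid of excess rainfall: t_c = Σ P_i·t̄_i / ΣP_i = 0.9125 h (block centres at 0.5, 1.5 h).
Hydrograph peak occurs at t = 2 h, so basin lag t_L = 2 − 0.9125 = 1.09 h.

t_L ≈ 1.09 h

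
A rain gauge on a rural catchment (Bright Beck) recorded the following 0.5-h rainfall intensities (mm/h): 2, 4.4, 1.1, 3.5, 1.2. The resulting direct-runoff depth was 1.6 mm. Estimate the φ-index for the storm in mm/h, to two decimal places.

Only the 2 blocks with intensity above φ contribute runoff: 4.4, 3.5 mm/h.
Σ(I−φ)·Δt = d  ⇒  (4.4+3.5 − 2φ)·0.5 = 1.6
φ = (7.900 − 1.6/0.5) / 2 = 2.35 mm/h.

φ ≈ 2.35 mm/h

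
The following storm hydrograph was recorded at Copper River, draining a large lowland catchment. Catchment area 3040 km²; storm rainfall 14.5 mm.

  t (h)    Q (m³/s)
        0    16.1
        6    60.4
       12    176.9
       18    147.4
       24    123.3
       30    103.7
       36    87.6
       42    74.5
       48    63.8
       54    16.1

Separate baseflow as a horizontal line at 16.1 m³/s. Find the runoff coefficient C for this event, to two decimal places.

C ≈ 0.35

ΣQ_DR = 708.8 m³/s; V = ΣQ_DR·Δt = 1.531 × 10^7 m³.
Runoff depth d = V / A = 5.036 mm.
C = d / P = 5.036 / 14.5 = 0.35.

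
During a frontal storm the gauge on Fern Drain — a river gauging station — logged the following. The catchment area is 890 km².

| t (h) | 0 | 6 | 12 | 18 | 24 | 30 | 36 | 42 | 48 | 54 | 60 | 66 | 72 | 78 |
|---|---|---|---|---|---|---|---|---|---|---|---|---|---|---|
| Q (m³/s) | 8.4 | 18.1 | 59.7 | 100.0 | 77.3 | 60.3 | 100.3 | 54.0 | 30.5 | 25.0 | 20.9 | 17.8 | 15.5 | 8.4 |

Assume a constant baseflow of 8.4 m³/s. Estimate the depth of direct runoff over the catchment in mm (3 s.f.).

Direct runoff: 0.0, 9.7, 51.3, 91.6, 68.9, 51.9, 91.9, 45.6, 22.1, 16.6, 12.5, 9.4, 7.1, 0.0 m³/s; ΣQ_DR = 478.6 m³/s.
V = ΣQ_DR · Δt = 478.6 × 21600 s = 1.034 × 10^7 m³.
Over A = 890 km², depth = V / A = 11.6 mm.

d ≈ 11.6 mm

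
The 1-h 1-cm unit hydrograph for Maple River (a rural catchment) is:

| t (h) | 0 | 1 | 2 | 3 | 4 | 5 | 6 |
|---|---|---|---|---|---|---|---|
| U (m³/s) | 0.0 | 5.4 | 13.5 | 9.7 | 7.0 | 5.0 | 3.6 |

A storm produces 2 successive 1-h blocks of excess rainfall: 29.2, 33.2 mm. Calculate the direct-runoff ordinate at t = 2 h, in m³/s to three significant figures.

Q ≈ 57.3 m³/s

By discrete convolution, Q_j = Σ (P_i / 10 mm) · U_{j−i}.
At t = 2 h (j=2): Q = (29.2/10)·13.5 + (33.2/10)·5.4 = 57.3 m³/s.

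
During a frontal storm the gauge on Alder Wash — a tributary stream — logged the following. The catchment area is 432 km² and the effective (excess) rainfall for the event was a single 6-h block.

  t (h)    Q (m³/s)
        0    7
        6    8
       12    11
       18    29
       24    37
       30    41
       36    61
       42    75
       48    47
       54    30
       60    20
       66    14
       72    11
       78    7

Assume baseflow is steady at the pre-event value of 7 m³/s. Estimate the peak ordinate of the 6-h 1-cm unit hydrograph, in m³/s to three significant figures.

U_p ≈ 45.3 m³/s

Direct runoff: 0.0, 1.0, 4.0, 22.0, 30.0, 34.0, 54.0, 68.0, 40.0, 23.0, 13.0, 7.0, 4.0, 0.0 m³/s; ΣQ_DR = 300.0 m³/s, peak = 68.0 m³/s.
Runoff depth d = ΣQ_DR·Δt / A = 300.0 × 21600 / (432 km²) = 15.00 mm.
The 1-cm UH is the DRH scaled by (10 mm)/d, so U_p = 68.0 × 10/15.00 = 45.3 m³/s.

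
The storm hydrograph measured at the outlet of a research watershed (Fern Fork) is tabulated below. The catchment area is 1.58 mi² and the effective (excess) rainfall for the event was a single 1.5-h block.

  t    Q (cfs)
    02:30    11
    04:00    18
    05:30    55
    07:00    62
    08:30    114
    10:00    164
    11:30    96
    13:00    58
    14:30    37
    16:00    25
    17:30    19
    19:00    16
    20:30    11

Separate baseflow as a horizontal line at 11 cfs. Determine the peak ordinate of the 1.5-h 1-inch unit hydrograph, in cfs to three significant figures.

U_p ≈ 192 cfs

Direct runoff: 0.0, 7.0, 44.0, 51.0, 103.0, 153.0, 85.0, 47.0, 26.0, 14.0, 8.0, 5.0, 0.0 cfs; ΣQ_DR = 543.0 cfs, peak = 153.0 cfs.
Runoff depth d = ΣQ_DR·Δt / A = 543.0 × 5400 / (1.58 mi²) = 0.7988 in.
The 1-inch UH is the DRH scaled by (1 in)/d, so U_p = 153.0 × 1/0.7988 = 192 cfs.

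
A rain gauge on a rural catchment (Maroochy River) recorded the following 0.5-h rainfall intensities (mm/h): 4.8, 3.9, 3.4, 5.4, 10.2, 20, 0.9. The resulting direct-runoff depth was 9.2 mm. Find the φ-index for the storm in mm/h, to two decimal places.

φ ≈ 5.90 mm/h

Only the 2 blocks with intensity above φ contribute runoff: 10.2, 20 mm/h.
Σ(I−φ)·Δt = d  ⇒  (10.2+20 − 2φ)·0.5 = 9.2
φ = (30.20 − 9.2/0.5) / 2 = 5.90 mm/h.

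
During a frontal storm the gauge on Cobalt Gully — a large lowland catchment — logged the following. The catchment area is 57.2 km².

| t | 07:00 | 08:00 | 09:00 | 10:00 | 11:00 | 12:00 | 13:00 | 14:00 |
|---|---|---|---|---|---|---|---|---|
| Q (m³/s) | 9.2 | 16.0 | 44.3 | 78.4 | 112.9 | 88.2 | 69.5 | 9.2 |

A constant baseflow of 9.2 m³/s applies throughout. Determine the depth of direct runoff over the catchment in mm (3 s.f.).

Direct runoff: 0.0, 6.8, 35.1, 69.2, 103.7, 79.0, 60.3, 0.0 m³/s; ΣQ_DR = 354.1 m³/s.
V = ΣQ_DR · Δt = 354.1 × 3600 s = 1.275 × 10^6 m³.
Over A = 57.2 km², depth = V / A = 22.3 mm.

d ≈ 22.3 mm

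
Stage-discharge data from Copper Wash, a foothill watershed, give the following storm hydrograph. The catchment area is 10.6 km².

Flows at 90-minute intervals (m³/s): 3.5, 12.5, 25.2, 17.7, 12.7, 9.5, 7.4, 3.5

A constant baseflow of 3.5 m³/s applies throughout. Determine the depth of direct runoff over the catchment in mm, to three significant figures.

Direct runoff: 0.0, 9.0, 21.7, 14.2, 9.2, 6.0, 3.9, 0.0 m³/s; ΣQ_DR = 64.00 m³/s.
V = ΣQ_DR · Δt = 64.00 × 5400 s = 3.456 × 10^5 m³.
Over A = 10.6 km², depth = V / A = 32.6 mm.

d ≈ 32.6 mm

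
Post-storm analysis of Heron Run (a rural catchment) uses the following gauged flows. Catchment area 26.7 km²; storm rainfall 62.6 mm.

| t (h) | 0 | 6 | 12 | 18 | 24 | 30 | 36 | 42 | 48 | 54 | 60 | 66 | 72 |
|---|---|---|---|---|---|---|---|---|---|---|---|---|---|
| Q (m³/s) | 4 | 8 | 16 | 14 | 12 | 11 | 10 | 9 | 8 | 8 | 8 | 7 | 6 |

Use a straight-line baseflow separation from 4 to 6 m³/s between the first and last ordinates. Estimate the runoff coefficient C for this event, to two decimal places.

C ≈ 0.72

ΣQ_DR = 56.00 m³/s; V = ΣQ_DR·Δt = 1.210 × 10^6 m³.
Runoff depth d = V / A = 45.30 mm.
C = d / P = 45.30 / 62.6 = 0.72.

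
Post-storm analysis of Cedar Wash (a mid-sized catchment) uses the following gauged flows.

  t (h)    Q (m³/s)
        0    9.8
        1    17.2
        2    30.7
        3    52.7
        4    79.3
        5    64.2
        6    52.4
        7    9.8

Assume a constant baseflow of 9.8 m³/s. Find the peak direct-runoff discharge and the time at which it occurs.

Subtracting baseflow gives direct-runoff ordinates: 0.0, 7.4, 20.9, 42.9, 69.5, 54.4, 42.6, 0.0 m³/s.
The maximum is 69.5 m³/s, occurring at the reading for t = 4 h.

Q_p = 69.5 m³/s at t = 4 h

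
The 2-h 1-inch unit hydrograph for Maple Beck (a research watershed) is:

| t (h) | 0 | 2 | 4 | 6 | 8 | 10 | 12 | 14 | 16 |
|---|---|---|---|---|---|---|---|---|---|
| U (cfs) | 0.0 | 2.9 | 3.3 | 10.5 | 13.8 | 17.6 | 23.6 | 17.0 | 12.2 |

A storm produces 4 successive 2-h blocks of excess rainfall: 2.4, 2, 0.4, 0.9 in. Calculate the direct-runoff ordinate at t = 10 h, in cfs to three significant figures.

Q ≈ 77.0 cfs

By discrete convolution, Q_j = Σ (P_i / 1 in) · U_{j−i}.
At t = 10 h (j=5): Q = (2.4/1)·17.6 + (2/1)·13.8 + (0.4/1)·10.5 + (0.9/1)·3.3 = 77.0 cfs.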